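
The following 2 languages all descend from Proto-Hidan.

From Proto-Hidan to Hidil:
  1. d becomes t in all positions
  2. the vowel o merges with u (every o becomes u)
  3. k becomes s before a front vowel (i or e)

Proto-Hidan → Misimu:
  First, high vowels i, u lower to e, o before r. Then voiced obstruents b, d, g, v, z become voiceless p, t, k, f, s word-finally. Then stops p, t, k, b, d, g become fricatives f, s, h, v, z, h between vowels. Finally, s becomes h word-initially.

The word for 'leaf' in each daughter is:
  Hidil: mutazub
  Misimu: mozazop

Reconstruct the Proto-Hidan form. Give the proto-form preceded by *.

Position 7: Hidil has b, Misimu has p. Hidil preserves b here (none of its changes turn any other segment into b), so the proto-segment is *b.
Position 3: Hidil has t, Misimu has z. Taking the neighbouring segments as reconstructed: Hidil t could go back to *t or *d; Misimu z could go back to *d or *z — the one source consistent with every daughter is *d.
Position 6: Hidil has u, Misimu has o. Taking the neighbouring segments as reconstructed: Hidil u could go back to *o or *u; Misimu o can only go back to *o — the one source consistent with every daughter is *o.
Continuing position by position gives *modazob; check it forward:
Hidil: *modazob > motazob > mutazub  (by unconditioned shift, vowel merger)
Misimu: start from *modazob.
  rule 1: no change — modazob
  rule 2 (final devoicing): modazob → modazop
  rule 3 (intervocalic lenition): modazop → mozazop
  rule 4: no change — mozazop
  ⇒ Misimu mozazop
*modazob is the unique common source.

*modazob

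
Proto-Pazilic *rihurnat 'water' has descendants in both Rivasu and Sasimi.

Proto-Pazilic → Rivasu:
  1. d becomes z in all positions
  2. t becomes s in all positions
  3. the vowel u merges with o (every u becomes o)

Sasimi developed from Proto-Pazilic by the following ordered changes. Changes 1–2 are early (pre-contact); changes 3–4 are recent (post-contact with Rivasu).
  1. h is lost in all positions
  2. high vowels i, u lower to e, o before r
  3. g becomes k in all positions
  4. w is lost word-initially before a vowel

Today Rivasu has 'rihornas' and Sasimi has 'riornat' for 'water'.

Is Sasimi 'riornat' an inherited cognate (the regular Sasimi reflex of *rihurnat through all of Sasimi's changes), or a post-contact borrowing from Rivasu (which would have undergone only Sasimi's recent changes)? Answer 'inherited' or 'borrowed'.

inherited

If inherited, *rihurnat would pass through all of Sasimi's changes:
Sasimi: *rihurnat
  rihurnat → riurnat   [h-loss]
  riurnat → riornat   [pre-rhotic lowering]
  riornat (rule 3 does not apply)
  riornat (rule 4 does not apply)
  giving Sasimi riornat.
If borrowed from Rivasu 'rihornas' after the early changes, it would undergo only the recent ones:
  rule 3 (unconditioned shift): no change (rihornas)
  rule 4 (glide loss): no change (rihornas)
  ⇒ as a loan: rihornas
Sasimi 'riornat' matches the inherited outcome exactly, so it is an inherited cognate, not a loan.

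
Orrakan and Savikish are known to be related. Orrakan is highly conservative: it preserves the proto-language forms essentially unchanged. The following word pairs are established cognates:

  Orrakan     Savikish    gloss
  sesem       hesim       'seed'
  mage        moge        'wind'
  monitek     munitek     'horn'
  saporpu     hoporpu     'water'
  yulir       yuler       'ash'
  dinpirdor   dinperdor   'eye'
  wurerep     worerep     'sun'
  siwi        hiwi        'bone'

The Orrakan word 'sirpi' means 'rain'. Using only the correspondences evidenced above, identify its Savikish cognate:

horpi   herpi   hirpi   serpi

herpi

siwi ~ hiwi — Orrakan s corresponds to Savikish h word-initially before a front vowel.
yulir ~ yuler, dinpirdor ~ dinperdor — Orrakan i corresponds to Savikish e after a consonant, before r.
Applying these to Orrakan 'sirpi':
  sirpi → hirpi   (s→h word-initially before a front vowel)
  hirpi → herpi   (i→e after a consonant, before r)
So the Savikish cognate is 'herpi'.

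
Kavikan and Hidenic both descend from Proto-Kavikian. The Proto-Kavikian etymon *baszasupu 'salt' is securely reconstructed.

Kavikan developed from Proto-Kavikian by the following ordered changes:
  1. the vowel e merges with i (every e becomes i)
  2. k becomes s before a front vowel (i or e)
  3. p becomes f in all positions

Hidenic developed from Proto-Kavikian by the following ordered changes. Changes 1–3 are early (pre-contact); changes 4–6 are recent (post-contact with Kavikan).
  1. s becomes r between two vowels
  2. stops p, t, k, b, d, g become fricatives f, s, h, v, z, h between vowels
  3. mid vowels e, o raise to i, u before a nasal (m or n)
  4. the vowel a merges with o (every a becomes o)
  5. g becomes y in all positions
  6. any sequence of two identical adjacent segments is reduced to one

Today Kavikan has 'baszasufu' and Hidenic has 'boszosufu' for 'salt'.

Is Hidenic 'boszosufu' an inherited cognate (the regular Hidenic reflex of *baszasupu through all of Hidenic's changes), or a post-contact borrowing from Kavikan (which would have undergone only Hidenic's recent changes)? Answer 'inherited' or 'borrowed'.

borrowed

If inherited, *baszasupu would pass through all of Hidenic's changes:
Hidenic: *baszasupu > baszarupu > baszarufu > boszorufu  (by rhotacism, intervocalic lenition, vowel merger)
If borrowed from Kavikan 'baszasufu' after the early changes, it would undergo only the recent ones:
  rule 4 (vowel merger): baszasufu → boszosufu
  rule 5 (unconditioned shift): no change (boszosufu)
  rule 6 (degemination): no change (boszosufu)
  ⇒ as a loan: boszosufu
Hidenic 'boszosufu' matches the loan outcome 'boszosufu', not the inherited 'boszorufu' — it skipped the early Hidenic changes, so it was borrowed from Kavikan.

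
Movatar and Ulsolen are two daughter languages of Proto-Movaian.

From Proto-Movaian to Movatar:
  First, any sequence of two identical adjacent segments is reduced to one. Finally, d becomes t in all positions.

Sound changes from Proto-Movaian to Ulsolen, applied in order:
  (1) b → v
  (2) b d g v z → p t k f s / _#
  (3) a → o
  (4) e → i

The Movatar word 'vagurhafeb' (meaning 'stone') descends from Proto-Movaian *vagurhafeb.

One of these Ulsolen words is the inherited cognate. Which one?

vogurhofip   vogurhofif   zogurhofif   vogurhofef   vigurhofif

Ulsolen: *vagurhafeb > vagurhafev > vagurhafef > vogurhofef > vogurhofif  (by unconditioned shift, final devoicing, vowel merger, vowel merger)
Only 'vogurhofif' matches the regular Ulsolen development of *vagurhafeb.

vogurhofif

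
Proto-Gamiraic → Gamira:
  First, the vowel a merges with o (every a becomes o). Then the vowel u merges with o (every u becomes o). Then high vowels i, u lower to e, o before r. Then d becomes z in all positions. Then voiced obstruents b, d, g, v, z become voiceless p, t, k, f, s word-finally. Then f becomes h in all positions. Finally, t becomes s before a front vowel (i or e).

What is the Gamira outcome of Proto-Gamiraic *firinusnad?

Gamira: start from *firinusnad.
  rule 1 (vowel merger): firinusnad → firinusnod
  rule 2 (vowel merger): firinusnod → firinosnod
  rule 3 (pre-rhotic lowering): firinosnod → ferinosnod
  rule 4 (unconditioned shift): ferinosnod → ferinosnoz
  rule 5 (final devoicing): ferinosnoz → ferinosnos
  rule 6 (unconditioned shift): ferinosnos → herinosnos
  rule 7: no change — herinosnos
  ⇒ Gamira herinosnos

herinosnos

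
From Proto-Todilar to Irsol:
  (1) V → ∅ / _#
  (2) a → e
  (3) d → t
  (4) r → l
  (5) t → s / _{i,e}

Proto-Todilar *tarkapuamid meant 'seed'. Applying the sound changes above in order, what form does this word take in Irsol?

Irsol: start from *tarkapuamid.
  rule 1: no change — tarkapuamid
  rule 2 (vowel merger): tarkapuamid → terkepuemid
  rule 3 (unconditioned shift): terkepuemid → terkepuemit
  rule 4 (unconditioned shift): terkepuemit → telkepuemit
  rule 5 (palatalisation): telkepuemit → selkepuemit
  ⇒ Irsol selkepuemit

selkepuemit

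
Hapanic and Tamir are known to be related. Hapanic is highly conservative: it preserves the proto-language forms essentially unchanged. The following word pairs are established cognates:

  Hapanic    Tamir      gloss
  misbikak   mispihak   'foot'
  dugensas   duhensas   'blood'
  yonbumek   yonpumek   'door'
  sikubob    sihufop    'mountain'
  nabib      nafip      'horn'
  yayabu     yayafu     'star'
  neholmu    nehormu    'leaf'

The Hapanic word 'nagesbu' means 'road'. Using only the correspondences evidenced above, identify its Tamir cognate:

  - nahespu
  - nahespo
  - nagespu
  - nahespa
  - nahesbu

nahespu

dugensas ~ duhensas — Hapanic g corresponds to Tamir h between vowels (before a front vowel).
yonbumek ~ yonpumek — Hapanic b corresponds to Tamir p after a consonant, before a back vowel.
Applying these to Hapanic 'nagesbu':
  nagesbu → nahesbu   (g→h between vowels (before a front vowel))
  nahesbu → nahespu   (b→p after a consonant, before a back vowel)
So the Tamir cognate is 'nahespu'.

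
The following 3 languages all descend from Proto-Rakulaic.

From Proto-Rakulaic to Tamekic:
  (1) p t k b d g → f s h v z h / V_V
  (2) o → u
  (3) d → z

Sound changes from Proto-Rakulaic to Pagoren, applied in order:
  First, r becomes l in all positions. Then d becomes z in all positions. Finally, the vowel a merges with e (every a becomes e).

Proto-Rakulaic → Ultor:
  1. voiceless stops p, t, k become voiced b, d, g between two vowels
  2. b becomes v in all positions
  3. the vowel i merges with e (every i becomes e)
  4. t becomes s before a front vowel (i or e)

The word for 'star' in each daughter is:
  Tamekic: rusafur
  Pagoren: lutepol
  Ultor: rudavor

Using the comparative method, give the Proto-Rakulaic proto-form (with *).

*rutapor

Position 4: Tamekic has a, Pagoren has e, Ultor has a. Tamekic preserves a here (none of its changes turn any other segment into a), so the proto-segment is *a.
Position 7: Tamekic has r, Pagoren has l, Ultor has r. Tamekic preserves r here (none of its changes turn any other segment into r), so the proto-segment is *r.
Position 1: Tamekic has r, Pagoren has l, Ultor has r. Tamekic preserves r here (none of its changes turn any other segment into r), so the proto-segment is *r.
This points to *rutapor. Verify forward in each daughter:
Tamekic: *rutapor
  rutapor → rusafor   [intervocalic lenition]
  rusafor → rusafur   [vowel merger]
  rusafur (rule 3 does not apply)
  giving Tamekic rusafur.
Pagoren: *rutapor
  rutapor → lutapol   [unconditioned shift]
  lutapol (rule 2 does not apply)
  lutapol → lutepol   [vowel merger]
  giving Pagoren lutepol.
Ultor: start from *rutapor.
  rule 1 (intervocalic voicing): rutapor → rudabor
  rule 2 (unconditioned shift): rudabor → rudavor
  rule 3: no change — rudavor
  rule 4: no change — rudavor
  ⇒ Ultor rudavor
No other proto-form is consistent with every reflex, so the reconstruction is *rutapor.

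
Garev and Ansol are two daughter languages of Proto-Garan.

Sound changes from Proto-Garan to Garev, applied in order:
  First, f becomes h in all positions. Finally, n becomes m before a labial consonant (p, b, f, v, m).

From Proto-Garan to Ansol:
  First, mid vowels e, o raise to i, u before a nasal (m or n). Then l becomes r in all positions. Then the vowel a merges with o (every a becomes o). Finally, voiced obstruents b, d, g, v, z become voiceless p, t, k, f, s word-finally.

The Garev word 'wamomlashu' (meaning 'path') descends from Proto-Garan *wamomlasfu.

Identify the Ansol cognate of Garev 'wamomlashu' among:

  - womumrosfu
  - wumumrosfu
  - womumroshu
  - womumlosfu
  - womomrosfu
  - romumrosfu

Ansol: start from *wamomlasfu.
  rule 1 (pre-nasal raising): wamomlasfu → wamumlasfu
  rule 2 (unconditioned shift): wamumlasfu → wamumrasfu
  rule 3 (vowel merger): wamumrasfu → womumrosfu
  rule 4: no change — womumrosfu
  ⇒ Ansol womumrosfu

womumrosfu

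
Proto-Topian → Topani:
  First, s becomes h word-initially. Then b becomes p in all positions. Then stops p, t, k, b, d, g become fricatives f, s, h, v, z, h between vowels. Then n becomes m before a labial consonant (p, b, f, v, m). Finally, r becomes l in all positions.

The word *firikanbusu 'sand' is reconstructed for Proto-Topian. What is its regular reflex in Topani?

filihampusu

Topani: *firikanbusu > firikanpusu > firihanpusu > firihampusu > filihampusu  (by unconditioned shift, intervocalic lenition, nasal place assimilation, unconditioned shift)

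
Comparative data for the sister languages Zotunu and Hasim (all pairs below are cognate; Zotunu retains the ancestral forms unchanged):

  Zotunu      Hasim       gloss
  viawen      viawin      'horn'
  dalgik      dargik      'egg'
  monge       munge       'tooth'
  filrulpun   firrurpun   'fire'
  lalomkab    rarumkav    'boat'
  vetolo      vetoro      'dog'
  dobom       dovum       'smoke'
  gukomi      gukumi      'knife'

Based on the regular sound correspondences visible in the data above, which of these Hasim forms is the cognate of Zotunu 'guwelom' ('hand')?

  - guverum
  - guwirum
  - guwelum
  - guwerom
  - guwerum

lalomkab ~ rarumkav, vetolo ~ vetoro — Zotunu l corresponds to Hasim r between vowels (before a back vowel).
lalomkab ~ rarumkav, dobom ~ dovum — Zotunu o corresponds to Hasim u after a consonant, before a nasal.
Applying these to Zotunu 'guwelom':
  guwelom → guwerom   (l→r between vowels (before a back vowel))
  guwerom → guwerum   (o→u after a consonant, before a nasal)
So the Hasim cognate is 'guwerum'.

guwerum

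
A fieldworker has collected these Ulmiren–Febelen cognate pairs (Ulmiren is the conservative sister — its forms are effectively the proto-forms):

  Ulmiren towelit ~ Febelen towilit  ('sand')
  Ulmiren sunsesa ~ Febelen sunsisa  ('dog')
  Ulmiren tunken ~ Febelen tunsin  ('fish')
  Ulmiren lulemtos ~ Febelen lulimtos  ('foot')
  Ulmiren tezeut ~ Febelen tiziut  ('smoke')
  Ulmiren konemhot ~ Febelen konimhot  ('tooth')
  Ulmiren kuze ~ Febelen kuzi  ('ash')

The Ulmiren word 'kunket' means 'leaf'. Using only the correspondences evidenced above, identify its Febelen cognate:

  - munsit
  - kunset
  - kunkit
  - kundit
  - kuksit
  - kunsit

tunken ~ tunsin — Ulmiren k corresponds to Febelen s after a consonant, before a front vowel.
towelit ~ towilit, sunsesa ~ sunsisa — Ulmiren e corresponds to Febelen i after a consonant, before a consonant other than r, m, n, p, b, f, v.
Applying these to Ulmiren 'kunket':
  kunket → kunset   (k→s after a consonant, before a front vowel)
  kunset → kunsit   (e→i after a consonant, before a consonant other than r, m, n, p, b, f, v)
So the Febelen cognate is 'kunsit'.

kunsit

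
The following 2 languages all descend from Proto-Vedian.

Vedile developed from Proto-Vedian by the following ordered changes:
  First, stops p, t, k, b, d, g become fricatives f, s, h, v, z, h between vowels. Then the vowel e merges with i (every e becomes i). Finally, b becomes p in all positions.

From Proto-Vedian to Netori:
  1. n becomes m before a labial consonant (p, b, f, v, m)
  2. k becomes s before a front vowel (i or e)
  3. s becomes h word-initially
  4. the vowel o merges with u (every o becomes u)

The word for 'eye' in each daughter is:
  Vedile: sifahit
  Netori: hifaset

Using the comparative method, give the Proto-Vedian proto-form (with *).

*sifaket

Position 6: Vedile has i, Netori has e. Netori preserves e here (none of its changes turn any other segment into e), so the proto-segment is *e.
Position 5: Vedile has h, Netori has s. Taking the neighbouring segments as reconstructed: Vedile h could go back to *k or *g or *h; Netori s could go back to *k or *s — the one source consistent with every daughter is *k.
Position 1: Vedile has s, Netori has h. Taking the neighbouring segments as reconstructed: Vedile s can only go back to *s; Netori h could go back to *k or *s or *h — the one source consistent with every daughter is *s.
Continuing position by position gives *sifaket; check it forward:
Vedile: *sifaket > sifahet > sifahit  (by intervocalic lenition, vowel merger)
Netori: *sifaket > sifaset > hifaset  (by palatalisation, debuccalisation)
No other proto-form is consistent with every reflex, so the reconstruction is *sifaket.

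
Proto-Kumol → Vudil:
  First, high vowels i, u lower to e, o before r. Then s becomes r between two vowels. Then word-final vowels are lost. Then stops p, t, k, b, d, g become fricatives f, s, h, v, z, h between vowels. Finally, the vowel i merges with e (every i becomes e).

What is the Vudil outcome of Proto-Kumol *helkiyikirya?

Vudil: start from *helkiyikirya.
  rule 1 (pre-rhotic lowering): helkiyikirya → helkiyikerya
  rule 2: no change — helkiyikerya
  rule 3 (apocope): helkiyikerya → helkiyikery
  rule 4 (intervocalic lenition): helkiyikery → helkiyihery
  rule 5 (vowel merger): helkiyihery → helkeyehery
  ⇒ Vudil helkeyehery

helkeyehery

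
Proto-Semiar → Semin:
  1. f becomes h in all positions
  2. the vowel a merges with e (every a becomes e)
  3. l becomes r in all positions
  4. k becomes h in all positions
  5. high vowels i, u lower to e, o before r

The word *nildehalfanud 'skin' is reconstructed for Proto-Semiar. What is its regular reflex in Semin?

Semin: *nildehalfanud
  nildehalfanud → nildehalhanud   [unconditioned shift]
  nildehalhanud → nildehelhenud   [vowel merger]
  nildehelhenud → nirdeherhenud   [unconditioned shift]
  nirdeherhenud (rule 4 does not apply)
  nirdeherhenud → nerdeherhenud   [pre-rhotic lowering]
  giving Semin nerdeherhenud.

nerdeherhenud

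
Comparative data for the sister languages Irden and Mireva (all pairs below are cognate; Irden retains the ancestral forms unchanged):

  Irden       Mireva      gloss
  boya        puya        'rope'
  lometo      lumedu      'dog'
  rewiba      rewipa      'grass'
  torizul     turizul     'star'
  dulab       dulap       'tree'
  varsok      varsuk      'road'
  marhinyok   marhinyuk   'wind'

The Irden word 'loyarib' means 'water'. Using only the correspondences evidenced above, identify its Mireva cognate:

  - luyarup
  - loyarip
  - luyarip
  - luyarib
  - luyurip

boya ~ puya, varsok ~ varsuk — Irden o corresponds to Mireva u after a consonant, before a consonant other than r, m, n, p, b, f, v.
dulab ~ dulap — Irden b corresponds to Mireva p word-finally.
Applying these to Irden 'loyarib':
  loyarib → luyarib   (o→u after a consonant, before a consonant other than r, m, n, p, b, f, v)
  luyarib → luyarip   (b→p word-finally)
So the Mireva cognate is 'luyarip'.

luyarip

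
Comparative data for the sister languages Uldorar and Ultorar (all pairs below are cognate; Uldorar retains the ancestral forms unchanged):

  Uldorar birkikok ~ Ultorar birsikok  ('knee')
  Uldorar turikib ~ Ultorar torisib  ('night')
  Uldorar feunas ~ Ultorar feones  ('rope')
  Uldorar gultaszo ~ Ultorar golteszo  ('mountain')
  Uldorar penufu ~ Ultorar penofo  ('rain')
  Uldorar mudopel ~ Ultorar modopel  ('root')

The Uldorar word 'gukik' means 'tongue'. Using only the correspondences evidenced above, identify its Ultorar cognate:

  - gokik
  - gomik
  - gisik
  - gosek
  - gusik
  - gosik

gosik

gultaszo ~ golteszo, mudopel ~ modopel — Uldorar u corresponds to Ultorar o after a consonant, before a consonant other than r, m, n, p, b, f, v.
turikib ~ torisib — Uldorar k corresponds to Ultorar s between vowels (before a front vowel).
Applying these to Uldorar 'gukik':
  gukik → gokik   (u→o after a consonant, before a consonant other than r, m, n, p, b, f, v)
  gokik → gosik   (k→s between vowels (before a front vowel))
So the Ultorar cognate is 'gosik'.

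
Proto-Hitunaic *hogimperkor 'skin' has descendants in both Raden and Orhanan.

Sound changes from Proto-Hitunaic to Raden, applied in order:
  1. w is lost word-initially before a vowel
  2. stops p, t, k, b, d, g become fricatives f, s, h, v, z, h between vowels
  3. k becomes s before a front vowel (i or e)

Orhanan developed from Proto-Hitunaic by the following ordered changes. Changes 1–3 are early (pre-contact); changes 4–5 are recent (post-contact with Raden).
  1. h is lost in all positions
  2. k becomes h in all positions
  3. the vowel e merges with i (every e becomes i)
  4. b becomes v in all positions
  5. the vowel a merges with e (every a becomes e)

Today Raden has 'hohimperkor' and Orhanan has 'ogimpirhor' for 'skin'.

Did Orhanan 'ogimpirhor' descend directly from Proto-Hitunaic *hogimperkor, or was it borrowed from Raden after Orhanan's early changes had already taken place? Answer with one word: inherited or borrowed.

If inherited, *hogimperkor would pass through all of Orhanan's changes:
Orhanan: *hogimperkor > ogimperkor > ogimperhor > ogimpirhor  (by h-loss, unconditioned shift, vowel merger)
If borrowed from Raden 'hohimperkor' after the early changes, it would undergo only the recent ones:
  rule 4 (unconditioned shift): no change (hohimperkor)
  rule 5 (vowel merger): no change (hohimperkor)
  ⇒ as a loan: hohimperkor
Orhanan 'ogimpirhor' matches the inherited outcome exactly, so it is an inherited cognate, not a loan.

inherited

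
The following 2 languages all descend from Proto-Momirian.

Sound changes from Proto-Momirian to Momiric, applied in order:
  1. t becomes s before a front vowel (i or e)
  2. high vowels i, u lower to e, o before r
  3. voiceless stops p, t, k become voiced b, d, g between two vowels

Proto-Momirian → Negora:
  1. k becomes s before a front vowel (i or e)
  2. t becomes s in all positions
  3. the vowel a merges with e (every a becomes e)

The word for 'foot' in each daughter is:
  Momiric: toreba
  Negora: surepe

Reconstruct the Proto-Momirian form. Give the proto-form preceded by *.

Position 2: Momiric has o, Negora has u. Negora preserves u here (none of its changes turn any other segment into u), so the proto-segment is *u.
Position 5: Momiric has b, Negora has p. Negora preserves p here (none of its changes turn any other segment into p), so the proto-segment is *p.
Position 6: Momiric has a, Negora has e. Momiric preserves a here (none of its changes turn any other segment into a), so the proto-segment is *a.
Continuing position by position gives *turepa; check it forward:
Momiric: *turepa > torepa > toreba  (by pre-rhotic lowering, intervocalic voicing)
Negora: *turepa > surepa > surepe  (by unconditioned shift, vowel merger)
No other proto-form is consistent with every reflex, so the reconstruction is *turepa.

*turepa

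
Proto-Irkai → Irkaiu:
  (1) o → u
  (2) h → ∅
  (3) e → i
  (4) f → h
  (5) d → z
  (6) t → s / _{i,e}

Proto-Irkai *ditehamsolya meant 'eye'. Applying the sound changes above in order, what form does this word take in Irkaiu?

zisiamsulya

Irkaiu: start from *ditehamsolya.
  rule 1 (vowel merger): ditehamsolya → ditehamsulya
  rule 2 (h-loss): ditehamsulya → diteamsulya
  rule 3 (vowel merger): diteamsulya → ditiamsulya
  rule 4: no change — ditiamsulya
  rule 5 (unconditioned shift): ditiamsulya → zitiamsulya
  rule 6 (palatalisation): zitiamsulya → zisiamsulya
  ⇒ Irkaiu zisiamsulya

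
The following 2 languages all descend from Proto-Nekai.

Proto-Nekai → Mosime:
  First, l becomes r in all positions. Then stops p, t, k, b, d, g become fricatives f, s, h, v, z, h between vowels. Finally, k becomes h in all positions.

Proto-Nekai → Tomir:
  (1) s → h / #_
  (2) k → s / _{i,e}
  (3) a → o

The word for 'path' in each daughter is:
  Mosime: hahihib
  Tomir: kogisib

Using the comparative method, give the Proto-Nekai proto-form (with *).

Position 1: Mosime has h, Tomir has k. Tomir preserves k here (none of its changes turn any other segment into k), so the proto-segment is *k.
Position 2: Mosime has a, Tomir has o. Mosime preserves a here (none of its changes turn any other segment into a), so the proto-segment is *a.
Position 3: Mosime has h, Tomir has g. Tomir preserves g here (none of its changes turn any other segment into g), so the proto-segment is *g.
This points to *kagikib. Verify forward in each daughter:
Mosime: *kagikib > kahihib > hahihib  (by intervocalic lenition, unconditioned shift)
Tomir: *kagikib
  kagikib (rule 1 does not apply)
  kagikib → kagisib   [palatalisation]
  kagisib → kogisib   [vowel merger]
  giving Tomir kogisib.
Only *kagikib yields all of Mosime hahihib, Tomir kogisib.

*kagikib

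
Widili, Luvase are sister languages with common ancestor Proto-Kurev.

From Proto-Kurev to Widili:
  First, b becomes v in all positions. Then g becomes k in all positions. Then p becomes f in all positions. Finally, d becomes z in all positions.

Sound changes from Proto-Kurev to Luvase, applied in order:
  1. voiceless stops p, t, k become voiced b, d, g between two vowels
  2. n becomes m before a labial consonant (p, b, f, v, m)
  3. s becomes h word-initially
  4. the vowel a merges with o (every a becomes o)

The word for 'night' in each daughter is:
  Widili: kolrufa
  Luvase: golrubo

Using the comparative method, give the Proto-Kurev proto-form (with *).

Position 6: Widili has f, Luvase has b. Taking the neighbouring segments as reconstructed: Widili f could go back to *p or *f; Luvase b could go back to *p or *b — the one source consistent with every daughter is *p.
Position 1: Widili has k, Luvase has g. Taking the neighbouring segments as reconstructed: Widili k could go back to *k or *g; Luvase g can only go back to *g — the one source consistent with every daughter is *g.
Position 7: Widili has a, Luvase has o. Widili preserves a here (none of its changes turn any other segment into a), so the proto-segment is *a.
Verify the candidate proto-form against each daughter:
Widili: start from *golrupa.
  rule 1: no change — golrupa
  rule 2 (unconditioned shift): golrupa → kolrupa
  rule 3 (unconditioned shift): kolrupa → kolrufa
  rule 4: no change — kolrufa
  ⇒ Widili kolrufa
Luvase: start from *golrupa.
  rule 1 (intervocalic voicing): golrupa → golruba
  rule 2: no change — golruba
  rule 3: no change — golruba
  rule 4 (vowel merger): golruba → golrubo
  ⇒ Luvase golrubo
*golrupa is the unique common source.

*golrupa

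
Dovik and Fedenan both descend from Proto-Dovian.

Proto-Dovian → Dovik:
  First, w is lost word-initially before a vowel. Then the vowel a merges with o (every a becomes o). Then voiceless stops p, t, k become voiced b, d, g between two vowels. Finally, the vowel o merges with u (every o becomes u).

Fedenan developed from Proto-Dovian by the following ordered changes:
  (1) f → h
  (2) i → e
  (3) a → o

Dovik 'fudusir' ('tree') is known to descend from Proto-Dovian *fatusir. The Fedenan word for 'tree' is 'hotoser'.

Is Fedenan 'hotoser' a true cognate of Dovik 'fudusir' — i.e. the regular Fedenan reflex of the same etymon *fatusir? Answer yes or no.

no

Derive the expected Fedenan reflex of *fatusir:
Fedenan: start from *fatusir.
  rule 1 (unconditioned shift): fatusir → hatusir
  rule 2 (vowel merger): hatusir → hatuser
  rule 3 (vowel merger): hatuser → hotuser
  ⇒ Fedenan hotuser
The regular Fedenan reflex would be 'hotuser', but the attested form is 'hotoser'. The correspondence is irregular, so they are not cognates (the Fedenan form has a different source).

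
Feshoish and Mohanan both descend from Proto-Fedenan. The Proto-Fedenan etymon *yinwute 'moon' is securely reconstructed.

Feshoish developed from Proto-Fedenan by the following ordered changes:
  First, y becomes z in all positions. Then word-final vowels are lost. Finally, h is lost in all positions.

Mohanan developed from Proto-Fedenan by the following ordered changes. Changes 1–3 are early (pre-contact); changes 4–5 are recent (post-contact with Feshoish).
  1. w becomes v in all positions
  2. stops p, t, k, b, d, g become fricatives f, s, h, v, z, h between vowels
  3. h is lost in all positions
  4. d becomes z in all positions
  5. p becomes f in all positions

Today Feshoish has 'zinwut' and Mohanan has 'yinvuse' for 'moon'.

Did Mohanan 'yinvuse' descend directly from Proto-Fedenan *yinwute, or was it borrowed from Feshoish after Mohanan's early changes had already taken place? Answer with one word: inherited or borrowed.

inherited

If inherited, *yinwute would pass through all of Mohanan's changes:
Mohanan: *yinwute > yinvute > yinvuse  (by unconditioned shift, intervocalic lenition)
If borrowed from Feshoish 'zinwut' after the early changes, it would undergo only the recent ones:
  rule 4 (unconditioned shift): no change (zinwut)
  rule 5 (unconditioned shift): no change (zinwut)
  ⇒ as a loan: zinwut
Mohanan 'yinvuse' matches the inherited outcome exactly, so it is an inherited cognate, not a loan.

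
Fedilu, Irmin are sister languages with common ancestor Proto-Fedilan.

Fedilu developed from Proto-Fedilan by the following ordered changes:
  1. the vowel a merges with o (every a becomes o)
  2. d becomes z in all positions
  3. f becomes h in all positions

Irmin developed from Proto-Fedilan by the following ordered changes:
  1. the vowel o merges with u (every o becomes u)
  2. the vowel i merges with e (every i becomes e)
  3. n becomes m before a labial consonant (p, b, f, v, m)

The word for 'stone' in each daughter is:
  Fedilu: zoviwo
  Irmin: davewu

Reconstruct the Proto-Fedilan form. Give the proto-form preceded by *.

*daviwo

Position 4: Fedilu has i, Irmin has e. Fedilu preserves i here (none of its changes turn any other segment into i), so the proto-segment is *i.
Position 6: Fedilu has o, Irmin has u. Taking the neighbouring segments as reconstructed: Fedilu o could go back to *a or *o; Irmin u could go back to *o or *u — the one source consistent with every daughter is *o.
Continuing position by position gives *daviwo; check it forward:
Fedilu: *daviwo
  daviwo → doviwo   [vowel merger]
  doviwo → zoviwo   [unconditioned shift]
  zoviwo (rule 3 does not apply)
  giving Fedilu zoviwo.
Irmin: start from *daviwo.
  rule 1 (vowel merger): daviwo → daviwu
  rule 2 (vowel merger): daviwu → davewu
  rule 3: no change — davewu
  ⇒ Irmin davewu
No other proto-form is consistent with every reflex, so the reconstruction is *daviwo.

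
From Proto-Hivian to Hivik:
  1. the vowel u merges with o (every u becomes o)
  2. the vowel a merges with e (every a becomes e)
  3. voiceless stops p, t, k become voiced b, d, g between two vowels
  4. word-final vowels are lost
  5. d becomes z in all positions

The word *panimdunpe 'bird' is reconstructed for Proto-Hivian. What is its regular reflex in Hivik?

Hivik: *panimdunpe > panimdonpe > penimdonpe > penimdonp > penimzonp  (by vowel merger, vowel merger, apocope, unconditioned shift)

penimzonp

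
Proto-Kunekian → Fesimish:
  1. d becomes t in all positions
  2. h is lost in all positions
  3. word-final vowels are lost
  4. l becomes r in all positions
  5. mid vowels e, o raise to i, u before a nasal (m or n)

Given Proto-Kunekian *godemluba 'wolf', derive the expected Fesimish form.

gotimrub

Fesimish: *godemluba
  godemluba → gotemluba   [unconditioned shift]
  gotemluba (rule 2 does not apply)
  gotemluba → gotemlub   [apocope]
  gotemlub → gotemrub   [unconditioned shift]
  gotemrub → gotimrub   [pre-nasal raising]
  giving Fesimish gotimrub.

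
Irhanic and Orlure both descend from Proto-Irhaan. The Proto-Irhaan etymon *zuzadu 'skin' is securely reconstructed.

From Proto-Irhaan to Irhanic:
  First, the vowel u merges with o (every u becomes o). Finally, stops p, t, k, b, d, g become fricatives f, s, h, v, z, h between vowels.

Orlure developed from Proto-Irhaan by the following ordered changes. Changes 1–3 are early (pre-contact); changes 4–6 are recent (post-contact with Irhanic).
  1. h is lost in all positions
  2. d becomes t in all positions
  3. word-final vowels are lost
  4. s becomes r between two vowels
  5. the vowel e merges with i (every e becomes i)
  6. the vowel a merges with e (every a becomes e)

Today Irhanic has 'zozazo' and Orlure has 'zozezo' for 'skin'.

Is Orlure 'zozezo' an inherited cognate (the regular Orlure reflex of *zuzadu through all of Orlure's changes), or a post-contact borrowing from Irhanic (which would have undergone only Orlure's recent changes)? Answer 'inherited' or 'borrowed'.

borrowed

If inherited, *zuzadu would pass through all of Orlure's changes:
Orlure: *zuzadu > zuzatu > zuzat > zuzet  (by unconditioned shift, apocope, vowel merger)
If borrowed from Irhanic 'zozazo' after the early changes, it would undergo only the recent ones:
  rule 4 (rhotacism): no change (zozazo)
  rule 5 (vowel merger): no change (zozazo)
  rule 6 (vowel merger): zozazo → zozezo
  ⇒ as a loan: zozezo
Orlure 'zozezo' matches the loan outcome 'zozezo', not the inherited 'zuzet' — it skipped the early Orlure changes, so it was borrowed from Irhanic.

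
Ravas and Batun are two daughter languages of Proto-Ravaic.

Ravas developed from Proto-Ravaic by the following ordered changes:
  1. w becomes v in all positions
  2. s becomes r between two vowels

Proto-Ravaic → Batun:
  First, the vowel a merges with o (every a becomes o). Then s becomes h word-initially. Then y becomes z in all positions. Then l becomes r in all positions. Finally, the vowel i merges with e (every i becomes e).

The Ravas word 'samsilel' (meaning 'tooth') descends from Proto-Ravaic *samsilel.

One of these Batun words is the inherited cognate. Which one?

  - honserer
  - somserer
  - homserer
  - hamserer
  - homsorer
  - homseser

Batun: *samsilel
  samsilel → somsilel   [vowel merger]
  somsilel → homsilel   [debuccalisation]
  homsilel (rule 3 does not apply)
  homsilel → homsirer   [unconditioned shift]
  homsirer → homserer   [vowel merger]
  giving Batun homserer.

homserer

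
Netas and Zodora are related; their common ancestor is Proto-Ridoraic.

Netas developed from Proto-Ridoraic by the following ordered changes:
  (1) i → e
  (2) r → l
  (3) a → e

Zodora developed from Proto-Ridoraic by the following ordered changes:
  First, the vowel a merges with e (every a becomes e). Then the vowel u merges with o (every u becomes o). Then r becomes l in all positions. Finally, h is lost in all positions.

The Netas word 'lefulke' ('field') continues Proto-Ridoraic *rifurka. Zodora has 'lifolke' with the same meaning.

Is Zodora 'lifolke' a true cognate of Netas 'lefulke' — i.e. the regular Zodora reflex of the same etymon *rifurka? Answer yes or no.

yes

Derive the expected Zodora reflex of *rifurka:
Zodora: *rifurka
  rifurka → rifurke   [vowel merger]
  rifurke → riforke   [vowel merger]
  riforke → lifolke   [unconditioned shift]
  lifolke (rule 4 does not apply)
  giving Zodora lifolke.
Zodora 'lifolke' matches the regular reflex exactly, so the pair is cognate.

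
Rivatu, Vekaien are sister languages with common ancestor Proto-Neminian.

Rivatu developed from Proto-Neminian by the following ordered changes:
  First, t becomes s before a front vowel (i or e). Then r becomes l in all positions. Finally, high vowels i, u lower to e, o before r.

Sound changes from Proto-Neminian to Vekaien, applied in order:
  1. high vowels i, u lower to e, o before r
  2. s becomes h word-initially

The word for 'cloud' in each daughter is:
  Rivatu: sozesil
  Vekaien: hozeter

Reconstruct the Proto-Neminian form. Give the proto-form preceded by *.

*sozetir

Position 1: Rivatu has s, Vekaien has h. Taking the neighbouring segments as reconstructed: Rivatu s can only go back to *s; Vekaien h could go back to *s or *h — the one source consistent with every daughter is *s.
Position 5: Rivatu has s, Vekaien has t. Vekaien preserves t here (none of its changes turn any other segment into t), so the proto-segment is *t.
Continuing position by position gives *sozetir; check it forward:
Rivatu: *sozetir > sozesir > sozesil  (by palatalisation, unconditioned shift)
Vekaien: start from *sozetir.
  rule 1 (pre-rhotic lowering): sozetir → sozeter
  rule 2 (debuccalisation): sozeter → hozeter
  ⇒ Vekaien hozeter
Only *sozetir yields all of Rivatu sozesil, Vekaien hozeter.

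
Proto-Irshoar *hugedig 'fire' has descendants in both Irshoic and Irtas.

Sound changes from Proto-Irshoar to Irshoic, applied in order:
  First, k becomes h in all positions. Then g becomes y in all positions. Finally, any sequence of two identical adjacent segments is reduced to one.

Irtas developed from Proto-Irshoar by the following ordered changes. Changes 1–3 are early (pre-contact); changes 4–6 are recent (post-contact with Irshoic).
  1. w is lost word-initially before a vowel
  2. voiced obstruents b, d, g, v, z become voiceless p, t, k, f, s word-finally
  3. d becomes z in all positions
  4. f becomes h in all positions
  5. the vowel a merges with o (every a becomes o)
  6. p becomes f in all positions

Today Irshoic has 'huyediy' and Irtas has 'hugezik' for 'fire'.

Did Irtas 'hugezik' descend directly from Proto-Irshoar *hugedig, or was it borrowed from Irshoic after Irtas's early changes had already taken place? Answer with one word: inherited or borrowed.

inherited

If inherited, *hugedig would pass through all of Irtas's changes:
Irtas: start from *hugedig.
  rule 1: no change — hugedig
  rule 2 (final devoicing): hugedig → hugedik
  rule 3 (unconditioned shift): hugedik → hugezik
  rule 4: no change — hugezik
  rule 5: no change — hugezik
  rule 6: no change — hugezik
  ⇒ Irtas hugezik
If borrowed from Irshoic 'huyediy' after the early changes, it would undergo only the recent ones:
  rule 4 (unconditioned shift): no change (huyediy)
  rule 5 (vowel merger): no change (huyediy)
  rule 6 (unconditioned shift): no change (huyediy)
  ⇒ as a loan: huyediy
Irtas 'hugezik' matches the inherited outcome exactly, so it is an inherited cognate, not a loan.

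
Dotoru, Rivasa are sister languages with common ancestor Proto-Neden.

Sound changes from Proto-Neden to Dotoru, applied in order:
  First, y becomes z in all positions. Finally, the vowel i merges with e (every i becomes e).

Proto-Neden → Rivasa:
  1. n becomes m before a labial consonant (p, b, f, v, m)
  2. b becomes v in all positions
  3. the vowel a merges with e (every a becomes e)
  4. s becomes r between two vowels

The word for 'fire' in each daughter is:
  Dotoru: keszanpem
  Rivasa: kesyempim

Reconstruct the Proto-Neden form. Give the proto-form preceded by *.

*kesyanpim

Position 6: Dotoru has n, Rivasa has m. Dotoru preserves n here (none of its changes turn any other segment into n), so the proto-segment is *n.
Position 4: Dotoru has z, Rivasa has y. Rivasa preserves y here (none of its changes turn any other segment into y), so the proto-segment is *y.
Continuing position by position gives *kesyanpim; check it forward:
Dotoru: start from *kesyanpim.
  rule 1 (unconditioned shift): kesyanpim → keszanpim
  rule 2 (vowel merger): keszanpim → keszanpem
  ⇒ Dotoru keszanpem
Rivasa: *kesyanpim > kesyampim > kesyempim  (by nasal place assimilation, vowel merger)
No other proto-form is consistent with every reflex, so the reconstruction is *kesyanpim.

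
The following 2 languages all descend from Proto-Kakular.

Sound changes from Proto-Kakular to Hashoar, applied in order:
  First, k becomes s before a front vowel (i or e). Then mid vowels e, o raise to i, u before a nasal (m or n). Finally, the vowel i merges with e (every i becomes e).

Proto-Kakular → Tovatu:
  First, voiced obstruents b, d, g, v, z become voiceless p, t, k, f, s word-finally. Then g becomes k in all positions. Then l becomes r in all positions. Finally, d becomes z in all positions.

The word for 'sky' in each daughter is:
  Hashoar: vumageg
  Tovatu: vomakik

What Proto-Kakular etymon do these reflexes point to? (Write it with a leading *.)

Position 2: Hashoar has u, Tovatu has o. Tovatu preserves o here (none of its changes turn any other segment into o), so the proto-segment is *o.
Position 7: Hashoar has g, Tovatu has k. Hashoar preserves g here (none of its changes turn any other segment into g), so the proto-segment is *g.
Position 6: Hashoar has e, Tovatu has i. Tovatu preserves i here (none of its changes turn any other segment into i), so the proto-segment is *i.
Verify the candidate proto-form against each daughter:
Hashoar: *vomagig > vumagig > vumageg  (by pre-nasal raising, vowel merger)
Tovatu: start from *vomagig.
  rule 1 (final devoicing): vomagig → vomagik
  rule 2 (unconditioned shift): vomagik → vomakik
  rule 3: no change — vomakik
  rule 4: no change — vomakik
  ⇒ Tovatu vomakik
*vomagig is the unique common source.

*vomagig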